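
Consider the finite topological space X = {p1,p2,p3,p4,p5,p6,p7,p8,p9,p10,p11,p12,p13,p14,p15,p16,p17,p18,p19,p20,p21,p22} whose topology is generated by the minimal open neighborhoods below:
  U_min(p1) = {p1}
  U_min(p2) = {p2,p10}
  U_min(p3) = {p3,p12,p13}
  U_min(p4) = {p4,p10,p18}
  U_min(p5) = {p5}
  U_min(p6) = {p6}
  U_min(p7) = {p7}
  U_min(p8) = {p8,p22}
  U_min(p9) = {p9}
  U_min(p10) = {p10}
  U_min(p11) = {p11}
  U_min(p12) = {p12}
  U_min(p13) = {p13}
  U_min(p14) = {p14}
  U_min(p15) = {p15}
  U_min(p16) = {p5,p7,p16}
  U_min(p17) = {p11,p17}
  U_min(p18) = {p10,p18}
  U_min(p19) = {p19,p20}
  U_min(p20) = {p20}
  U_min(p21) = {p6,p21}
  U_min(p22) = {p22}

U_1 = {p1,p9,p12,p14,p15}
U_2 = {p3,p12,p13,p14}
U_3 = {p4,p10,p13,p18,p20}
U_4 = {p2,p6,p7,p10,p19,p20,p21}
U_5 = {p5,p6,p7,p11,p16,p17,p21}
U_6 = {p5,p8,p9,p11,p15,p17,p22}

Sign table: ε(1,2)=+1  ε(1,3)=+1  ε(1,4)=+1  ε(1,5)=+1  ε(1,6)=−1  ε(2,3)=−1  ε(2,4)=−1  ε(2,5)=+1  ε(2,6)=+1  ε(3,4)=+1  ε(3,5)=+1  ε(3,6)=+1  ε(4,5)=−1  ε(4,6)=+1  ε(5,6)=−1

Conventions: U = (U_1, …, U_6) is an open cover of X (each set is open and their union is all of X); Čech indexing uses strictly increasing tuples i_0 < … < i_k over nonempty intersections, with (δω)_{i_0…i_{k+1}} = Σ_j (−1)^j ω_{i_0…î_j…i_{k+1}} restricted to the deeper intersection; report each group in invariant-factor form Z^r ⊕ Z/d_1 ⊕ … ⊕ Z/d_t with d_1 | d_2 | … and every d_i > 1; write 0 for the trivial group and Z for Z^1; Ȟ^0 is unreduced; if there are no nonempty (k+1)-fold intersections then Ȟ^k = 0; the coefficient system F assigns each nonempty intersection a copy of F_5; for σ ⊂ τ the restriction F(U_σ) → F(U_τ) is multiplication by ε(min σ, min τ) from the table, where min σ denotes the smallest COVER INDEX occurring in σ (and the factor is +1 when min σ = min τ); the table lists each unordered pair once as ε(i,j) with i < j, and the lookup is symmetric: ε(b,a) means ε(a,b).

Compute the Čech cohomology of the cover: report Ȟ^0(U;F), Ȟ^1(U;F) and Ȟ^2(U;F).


Ȟ^0 = Z/5, Ȟ^1 = Z/5, Ȟ^2 = 0

nonempty overlaps:
  U12={p12,p14} U16={p9,p15} U23={p13} U34={p10,p20} U45={p6,p7,p21} U56={p5,p11,p17}
C dims 6,6; δ0: rk_F5 5
degree 0: 6−5−0 = 1 → Ȟ^0 ≅ Z/5
degree 1: 6−0−5 = 1 → Ȟ^1 ≅ Z/5
degree 2: 0−0−0 = 0 → Ȟ^2 ≅ 0


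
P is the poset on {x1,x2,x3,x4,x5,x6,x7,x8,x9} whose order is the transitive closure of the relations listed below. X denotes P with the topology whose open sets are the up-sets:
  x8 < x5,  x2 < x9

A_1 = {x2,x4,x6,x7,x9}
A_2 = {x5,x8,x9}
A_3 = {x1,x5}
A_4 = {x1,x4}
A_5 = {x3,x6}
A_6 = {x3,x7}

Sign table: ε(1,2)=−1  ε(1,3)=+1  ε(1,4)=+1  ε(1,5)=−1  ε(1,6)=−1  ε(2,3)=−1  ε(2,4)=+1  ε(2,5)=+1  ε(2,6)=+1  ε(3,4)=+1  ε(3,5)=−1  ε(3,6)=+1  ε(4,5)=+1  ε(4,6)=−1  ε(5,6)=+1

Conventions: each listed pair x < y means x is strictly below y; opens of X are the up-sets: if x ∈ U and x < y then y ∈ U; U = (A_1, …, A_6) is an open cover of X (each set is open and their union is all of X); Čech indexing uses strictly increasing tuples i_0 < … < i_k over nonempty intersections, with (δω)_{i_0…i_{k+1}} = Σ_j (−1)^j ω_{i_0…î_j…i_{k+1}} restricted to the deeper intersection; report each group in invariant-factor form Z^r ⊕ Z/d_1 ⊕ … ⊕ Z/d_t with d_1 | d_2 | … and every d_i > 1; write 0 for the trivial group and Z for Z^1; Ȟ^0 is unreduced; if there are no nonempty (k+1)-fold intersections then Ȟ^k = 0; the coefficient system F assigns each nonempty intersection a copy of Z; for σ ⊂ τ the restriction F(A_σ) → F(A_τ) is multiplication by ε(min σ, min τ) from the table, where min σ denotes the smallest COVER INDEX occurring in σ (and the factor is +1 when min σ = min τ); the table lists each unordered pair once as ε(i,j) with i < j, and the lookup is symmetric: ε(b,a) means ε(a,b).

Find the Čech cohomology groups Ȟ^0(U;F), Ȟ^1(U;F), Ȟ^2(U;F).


Ȟ^0 = Z, Ȟ^1 = Z^2 and Ȟ^2 = 0

nerve of the cover:
  A12={x9} A14={x4} A15={x6} A16={x7} A23={x5} A34={x1} A56={x3}
C dims 6,7; δ0: rk 5, SNF 1^5
Ȟ^0 = (6 − 5) − 0 = 1, so Ȟ^0 ≅ Z
Ȟ^1 = (7 − 0) − 5 = 2, so Ȟ^1 ≅ Z^2
Ȟ^2 = (0 − 0) − 0 = 0, so Ȟ^2 ≅ 0


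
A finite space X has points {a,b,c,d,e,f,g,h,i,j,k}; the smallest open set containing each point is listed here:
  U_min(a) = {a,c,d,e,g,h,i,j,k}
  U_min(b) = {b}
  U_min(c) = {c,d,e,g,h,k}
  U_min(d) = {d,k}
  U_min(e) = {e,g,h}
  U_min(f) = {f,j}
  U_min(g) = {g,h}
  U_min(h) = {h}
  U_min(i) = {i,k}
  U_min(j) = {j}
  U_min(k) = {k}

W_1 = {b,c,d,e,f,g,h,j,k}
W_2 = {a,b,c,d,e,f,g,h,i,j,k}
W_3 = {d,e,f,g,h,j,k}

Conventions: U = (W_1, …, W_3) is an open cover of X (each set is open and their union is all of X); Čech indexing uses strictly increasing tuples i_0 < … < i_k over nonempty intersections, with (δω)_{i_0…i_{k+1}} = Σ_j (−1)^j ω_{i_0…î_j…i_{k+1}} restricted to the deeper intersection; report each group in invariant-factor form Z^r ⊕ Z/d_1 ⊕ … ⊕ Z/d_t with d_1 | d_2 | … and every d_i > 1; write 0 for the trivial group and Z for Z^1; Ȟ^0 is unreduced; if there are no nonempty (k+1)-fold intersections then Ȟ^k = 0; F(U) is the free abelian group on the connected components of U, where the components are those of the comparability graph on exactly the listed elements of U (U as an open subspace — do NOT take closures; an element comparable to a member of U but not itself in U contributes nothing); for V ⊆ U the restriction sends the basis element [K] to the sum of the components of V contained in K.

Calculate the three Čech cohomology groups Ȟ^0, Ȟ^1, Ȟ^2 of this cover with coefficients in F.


Ȟ^0 = Z^2, Ȟ^1 = 0 and Ȟ^2 = 0

intersection data:
  W12={b,c,d,e,f,g,h,j,k} W13={d,e,f,g,h,j,k} W23={d,e,f,g,h,j,k}
  W123={d,e,f,g,h,j,k}
components per intersection:
  W1: {b} {c,d,e,g,h,k} {f,j}
  W2: {a,c,d,e,f,g,h,i,j,k} {b}
  W3: {d,k} {e,g,h} {f,j}
  W12: {b} {c,d,e,g,h,k} {f,j}
  W13: {d,k} {e,g,h} {f,j}
  W23: {d,k} {e,g,h} {f,j}
  W123: {d,k} {e,g,h} {f,j}
C dims 8,9,3; δ0: rk 6, SNF 1^6; δ1: rk 3, SNF 1^3
Ȟ^0 = (8 − 6) − 0 = 2, so Ȟ^0 ≅ Z^2
Ȟ^1 = (9 − 3) − 6 = 0, so Ȟ^1 ≅ 0
Ȟ^2 = (3 − 0) − 3 = 0, so Ȟ^2 ≅ 0


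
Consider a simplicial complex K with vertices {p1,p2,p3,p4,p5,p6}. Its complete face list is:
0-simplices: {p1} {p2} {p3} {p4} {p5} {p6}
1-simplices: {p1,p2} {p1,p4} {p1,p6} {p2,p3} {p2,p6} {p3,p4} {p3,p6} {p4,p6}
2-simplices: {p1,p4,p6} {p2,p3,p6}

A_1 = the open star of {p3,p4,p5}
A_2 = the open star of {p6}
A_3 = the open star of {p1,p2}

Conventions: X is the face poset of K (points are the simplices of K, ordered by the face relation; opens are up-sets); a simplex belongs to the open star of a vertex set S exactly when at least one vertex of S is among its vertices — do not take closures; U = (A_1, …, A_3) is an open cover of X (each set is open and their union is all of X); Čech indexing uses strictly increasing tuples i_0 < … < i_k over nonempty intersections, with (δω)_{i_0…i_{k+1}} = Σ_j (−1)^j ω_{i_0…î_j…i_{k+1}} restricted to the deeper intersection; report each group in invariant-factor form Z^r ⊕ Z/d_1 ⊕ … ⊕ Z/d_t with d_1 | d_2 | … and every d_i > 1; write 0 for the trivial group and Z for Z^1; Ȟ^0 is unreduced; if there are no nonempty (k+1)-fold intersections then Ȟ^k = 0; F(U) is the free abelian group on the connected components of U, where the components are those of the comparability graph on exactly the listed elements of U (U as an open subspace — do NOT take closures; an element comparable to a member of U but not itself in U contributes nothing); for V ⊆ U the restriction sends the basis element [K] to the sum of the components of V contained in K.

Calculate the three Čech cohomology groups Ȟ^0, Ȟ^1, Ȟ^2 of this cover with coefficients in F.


Ȟ^0 = Z^2,  Ȟ^1 = Z^2,  Ȟ^2 = 0

nonempty intersections:
  A1={{p3},{p4},{p5},{p1,p4},{p2,p3},{p3,p4},{p3,p6},{p4,p6},{p1,p4,p6},{p2,p3,p6}} A2={{p6},{p1,p6},{p2,p6},{p3,p6},{p4,p6},{p1,p4,p6},{p2,p3,p6}} A3={{p1},{p2},{p1,p2},{p1,p4},{p1,p6},{p2,p3},{p2,p6},{p1,p4,p6},{p2,p3,p6}}
  A12={{p3,p6},{p4,p6},{p1,p4,p6},{p2,p3,p6}} A13={{p1,p4},{p2,p3},{p1,p4,p6},{p2,p3,p6}} A23={{p1,p6},{p2,p6},{p1,p4,p6},{p2,p3,p6}}
  A123={{p1,p4,p6},{p2,p3,p6}}
components per intersection:
  A1: {{p3},{p4},{p1,p4},{p2,p3},{p3,p4},{p3,p6},{p4,p6},{p1,p4,p6},{p2,p3,p6}} {{p5}}
  A2: {{p6},{p1,p6},{p2,p6},{p3,p6},{p4,p6},{p1,p4,p6},{p2,p3,p6}}
  A3: {{p1},{p2},{p1,p2},{p1,p4},{p1,p6},{p2,p3},{p2,p6},{p1,p4,p6},{p2,p3,p6}}
  A12: {{p3,p6},{p2,p3,p6}} {{p4,p6},{p1,p4,p6}}
  A13: {{p1,p4},{p1,p4,p6}} {{p2,p3},{p2,p3,p6}}
  A23: {{p1,p6},{p1,p4,p6}} {{p2,p6},{p2,p3,p6}}
  A123: {{p1,p4,p6}} {{p2,p3,p6}}
C dims 4,6,2; δ0: rk 2, SNF 1^2; δ1: rk 2, SNF 1^2
Ȟ^0: (4−2)−0=2 ⇒ Z^2
Ȟ^1: (6−2)−2=2 ⇒ Z^2
Ȟ^2: (2−0)−2=0 ⇒ 0


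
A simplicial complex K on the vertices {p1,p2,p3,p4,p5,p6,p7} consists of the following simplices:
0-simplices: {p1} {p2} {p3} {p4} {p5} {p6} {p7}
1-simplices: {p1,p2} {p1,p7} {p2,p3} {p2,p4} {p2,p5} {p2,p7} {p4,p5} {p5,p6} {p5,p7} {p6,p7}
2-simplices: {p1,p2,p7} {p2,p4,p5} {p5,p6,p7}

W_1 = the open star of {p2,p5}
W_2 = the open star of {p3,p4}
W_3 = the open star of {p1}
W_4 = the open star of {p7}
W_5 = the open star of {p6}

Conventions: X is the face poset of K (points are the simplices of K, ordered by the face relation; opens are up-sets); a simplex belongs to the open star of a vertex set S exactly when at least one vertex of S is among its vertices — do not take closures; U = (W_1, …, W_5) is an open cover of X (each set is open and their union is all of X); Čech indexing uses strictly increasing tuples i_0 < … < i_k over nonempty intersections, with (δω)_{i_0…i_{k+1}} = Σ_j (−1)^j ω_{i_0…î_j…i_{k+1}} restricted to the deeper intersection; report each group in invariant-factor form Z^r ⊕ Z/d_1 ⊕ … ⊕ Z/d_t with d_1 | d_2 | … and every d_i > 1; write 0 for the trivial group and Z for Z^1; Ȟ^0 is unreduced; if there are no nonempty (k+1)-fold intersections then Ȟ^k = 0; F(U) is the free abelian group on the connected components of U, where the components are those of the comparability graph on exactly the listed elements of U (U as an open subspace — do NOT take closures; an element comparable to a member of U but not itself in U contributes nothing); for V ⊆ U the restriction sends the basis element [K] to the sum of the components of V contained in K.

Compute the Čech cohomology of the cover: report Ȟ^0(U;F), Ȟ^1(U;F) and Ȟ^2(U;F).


cover nerve:
  W1={{p2},{p5},{p1,p2},{p2,p3},{p2,p4},{p2,p5},{p2,p7},{p4,p5},{p5,p6},{p5,p7},{p1,p2,p7},{p2,p4,p5},{p5,p6,p7}} W2={{p3},{p4},{p2,p3},{p2,p4},{p4,p5},{p2,p4,p5}} W3={{p1},{p1,p2},{p1,p7},{p1,p2,p7}} W4={{p7},{p1,p7},{p2,p7},{p5,p7},{p6,p7},{p1,p2,p7},{p5,p6,p7}} W5={{p6},{p5,p6},{p6,p7},{p5,p6,p7}}
  W12={{p2,p3},{p2,p4},{p4,p5},{p2,p4,p5}} W13={{p1,p2},{p1,p2,p7}} W14={{p2,p7},{p5,p7},{p1,p2,p7},{p5,p6,p7}} W15={{p5,p6},{p5,p6,p7}} W34={{p1,p7},{p1,p2,p7}} W45={{p6,p7},{p5,p6,p7}}
  W134={{p1,p2,p7}} W145={{p5,p6,p7}}
components per intersection:
  W1: {{p2},{p5},{p1,p2},{p2,p3},{p2,p4},{p2,p5},{p2,p7},{p4,p5},{p5,p6},{p5,p7},{p1,p2,p7},{p2,p4,p5},{p5,p6,p7}}
  W2: {{p3},{p2,p3}} {{p4},{p2,p4},{p4,p5},{p2,p4,p5}}
  W3: {{p1},{p1,p2},{p1,p7},{p1,p2,p7}}
  W4: {{p7},{p1,p7},{p2,p7},{p5,p7},{p6,p7},{p1,p2,p7},{p5,p6,p7}}
  W5: {{p6},{p5,p6},{p6,p7},{p5,p6,p7}}
  W12: {{p2,p3}} {{p2,p4},{p4,p5},{p2,p4,p5}}
  W13: {{p1,p2},{p1,p2,p7}}
  W14: {{p2,p7},{p1,p2,p7}} {{p5,p7},{p5,p6,p7}}
  W15: {{p5,p6},{p5,p6,p7}}
  W34: {{p1,p7},{p1,p2,p7}}
  W45: {{p6,p7},{p5,p6,p7}}
  W134: {{p1,p2,p7}}
  W145: {{p5,p6,p7}}
C dims 6,8,2; δ0: rk 5, SNF 1^5; δ1: rk 2, SNF 1^2
Ȟ^0: (6−5)−0=1 ⇒ Z
Ȟ^1: (8−2)−5=1 ⇒ Z
Ȟ^2: (2−0)−2=0 ⇒ 0

Ȟ^0 = Z,  Ȟ^1 = Z,  Ȟ^2 = 0


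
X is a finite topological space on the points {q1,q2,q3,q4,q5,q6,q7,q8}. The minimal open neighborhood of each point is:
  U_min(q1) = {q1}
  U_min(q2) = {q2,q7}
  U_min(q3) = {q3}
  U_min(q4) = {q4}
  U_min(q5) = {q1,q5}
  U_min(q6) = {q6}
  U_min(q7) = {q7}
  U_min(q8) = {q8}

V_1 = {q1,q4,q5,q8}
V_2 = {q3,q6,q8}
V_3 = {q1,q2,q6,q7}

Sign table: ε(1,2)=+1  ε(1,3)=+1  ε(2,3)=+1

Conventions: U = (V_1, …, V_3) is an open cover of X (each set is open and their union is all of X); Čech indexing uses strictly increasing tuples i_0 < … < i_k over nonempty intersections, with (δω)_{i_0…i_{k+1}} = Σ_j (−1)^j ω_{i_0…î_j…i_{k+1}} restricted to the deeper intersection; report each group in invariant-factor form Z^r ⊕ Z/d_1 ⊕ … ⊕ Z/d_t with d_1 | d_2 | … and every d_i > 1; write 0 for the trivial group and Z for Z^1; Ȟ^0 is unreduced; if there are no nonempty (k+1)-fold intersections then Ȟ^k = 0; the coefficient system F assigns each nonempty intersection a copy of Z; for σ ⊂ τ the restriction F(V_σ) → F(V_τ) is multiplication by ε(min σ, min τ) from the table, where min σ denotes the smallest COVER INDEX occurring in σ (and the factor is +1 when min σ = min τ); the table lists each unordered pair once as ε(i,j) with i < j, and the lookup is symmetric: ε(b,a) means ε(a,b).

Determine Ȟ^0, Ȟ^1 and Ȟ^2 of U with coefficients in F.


nerve simplices:
  V12={q8} V13={q1} V23={q6}
C dims 3,3; δ0: rk 2, SNF 1^2
degree 0: 3−2−0 = 1 → Ȟ^0 ≅ Z
degree 1: 3−0−2 = 1 → Ȟ^1 ≅ Z
degree 2: 0−0−0 = 0 → Ȟ^2 ≅ 0

Ȟ^0 = Z, Ȟ^1 = Z, Ȟ^2 = 0


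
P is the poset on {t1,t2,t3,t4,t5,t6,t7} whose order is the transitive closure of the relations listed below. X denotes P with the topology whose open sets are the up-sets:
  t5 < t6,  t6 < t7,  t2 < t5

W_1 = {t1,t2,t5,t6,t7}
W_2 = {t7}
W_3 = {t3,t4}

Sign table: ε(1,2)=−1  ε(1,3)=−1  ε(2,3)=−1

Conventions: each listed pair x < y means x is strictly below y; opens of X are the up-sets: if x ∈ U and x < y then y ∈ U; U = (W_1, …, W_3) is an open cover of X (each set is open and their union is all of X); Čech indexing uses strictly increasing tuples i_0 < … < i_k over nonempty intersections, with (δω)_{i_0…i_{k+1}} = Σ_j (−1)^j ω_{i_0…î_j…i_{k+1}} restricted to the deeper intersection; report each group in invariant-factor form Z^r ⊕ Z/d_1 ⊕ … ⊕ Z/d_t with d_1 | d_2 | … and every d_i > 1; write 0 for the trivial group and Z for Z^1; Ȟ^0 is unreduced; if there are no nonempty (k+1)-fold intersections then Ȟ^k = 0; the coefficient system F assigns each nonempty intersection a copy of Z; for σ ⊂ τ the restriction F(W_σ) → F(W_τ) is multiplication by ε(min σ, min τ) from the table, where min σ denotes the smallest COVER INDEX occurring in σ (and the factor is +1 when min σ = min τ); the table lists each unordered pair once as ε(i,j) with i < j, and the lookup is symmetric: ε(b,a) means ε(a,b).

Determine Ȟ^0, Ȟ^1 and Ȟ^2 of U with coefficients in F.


Ȟ^0(U;F) ≅ Z^2, Ȟ^1(U;F) ≅ 0 and Ȟ^2(U;F) ≅ 0

intersection data:
  W12={t7}
C dims 3,1; δ0: rk 1, SNF 1^1
Ȟ^0 = (3 − 1) − 0 = 2, so Ȟ^0 ≅ Z^2
Ȟ^1 = (1 − 0) − 1 = 0, so Ȟ^1 ≅ 0
Ȟ^2 = (0 − 0) − 0 = 0, so Ȟ^2 ≅ 0


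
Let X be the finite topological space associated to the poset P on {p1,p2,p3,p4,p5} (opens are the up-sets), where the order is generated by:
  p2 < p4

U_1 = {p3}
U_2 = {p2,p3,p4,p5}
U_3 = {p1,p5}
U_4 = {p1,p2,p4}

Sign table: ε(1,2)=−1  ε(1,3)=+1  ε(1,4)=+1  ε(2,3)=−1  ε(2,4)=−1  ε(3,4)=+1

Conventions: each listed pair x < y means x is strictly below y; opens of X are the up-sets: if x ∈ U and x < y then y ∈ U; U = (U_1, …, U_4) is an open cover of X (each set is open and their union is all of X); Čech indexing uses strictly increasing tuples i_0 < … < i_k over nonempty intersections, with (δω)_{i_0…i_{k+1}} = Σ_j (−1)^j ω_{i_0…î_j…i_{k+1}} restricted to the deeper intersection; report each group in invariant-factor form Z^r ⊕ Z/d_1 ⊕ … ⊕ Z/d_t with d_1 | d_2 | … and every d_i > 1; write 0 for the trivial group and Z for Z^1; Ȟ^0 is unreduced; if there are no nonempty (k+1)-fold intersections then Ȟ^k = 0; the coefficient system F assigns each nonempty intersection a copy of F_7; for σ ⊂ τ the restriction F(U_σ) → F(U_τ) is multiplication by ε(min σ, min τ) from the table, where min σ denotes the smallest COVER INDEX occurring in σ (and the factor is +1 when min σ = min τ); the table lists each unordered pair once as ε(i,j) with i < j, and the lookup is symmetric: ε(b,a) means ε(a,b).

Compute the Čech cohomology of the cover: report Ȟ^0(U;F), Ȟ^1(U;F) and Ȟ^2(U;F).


nerve of the cover:
  U12={p3} U23={p5} U24={p2,p4} U34={p1}
C dims 4,4; δ0: rk_F7 3
Ȟ^0 = (4 − 3) − 0 = 1, so Ȟ^0 ≅ Z/7
Ȟ^1 = (4 − 0) − 3 = 1, so Ȟ^1 ≅ Z/7
Ȟ^2 = (0 − 0) − 0 = 0, so Ȟ^2 ≅ 0

Ȟ^0 ≅ Z/7,  Ȟ^1 ≅ Z/7,  Ȟ^2 ≅ 0


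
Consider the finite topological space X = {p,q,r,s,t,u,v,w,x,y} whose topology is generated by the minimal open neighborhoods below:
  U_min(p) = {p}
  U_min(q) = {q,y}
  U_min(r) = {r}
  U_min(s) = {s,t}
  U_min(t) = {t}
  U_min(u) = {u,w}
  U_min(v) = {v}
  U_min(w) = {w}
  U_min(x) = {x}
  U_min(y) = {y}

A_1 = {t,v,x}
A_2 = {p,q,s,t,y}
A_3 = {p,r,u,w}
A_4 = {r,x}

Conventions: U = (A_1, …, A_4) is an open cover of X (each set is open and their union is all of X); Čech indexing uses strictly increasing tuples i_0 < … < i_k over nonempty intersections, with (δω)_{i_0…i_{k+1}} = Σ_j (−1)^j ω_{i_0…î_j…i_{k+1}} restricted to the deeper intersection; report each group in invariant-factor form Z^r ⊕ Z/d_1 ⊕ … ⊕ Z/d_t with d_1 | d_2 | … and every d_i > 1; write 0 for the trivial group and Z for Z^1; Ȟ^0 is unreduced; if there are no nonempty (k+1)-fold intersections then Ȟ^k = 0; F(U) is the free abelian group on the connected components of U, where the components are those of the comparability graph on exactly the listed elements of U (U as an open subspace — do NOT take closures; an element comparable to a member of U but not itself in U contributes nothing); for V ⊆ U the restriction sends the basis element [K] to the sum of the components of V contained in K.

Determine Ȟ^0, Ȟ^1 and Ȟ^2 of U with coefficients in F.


Ȟ^0 ≅ Z^7; Ȟ^1 ≅ 0; Ȟ^2 ≅ 0

nerve of the cover:
  A12={t} A14={x} A23={p} A34={r}
components per intersection:
  A1: {t} {v} {x}
  A2: {p} {q,y} {s,t}
  A3: {p} {r} {u,w}
  A4: {r} {x}
  A12: {t}
  A14: {x}
  A23: {p}
  A34: {r}
C dims 11,4; δ0: rk 4, SNF 1^4
Ȟ^0 = (11 − 4) − 0 = 7, so Ȟ^0 ≅ Z^7
Ȟ^1 = (4 − 0) − 4 = 0, so Ȟ^1 ≅ 0
Ȟ^2 = (0 − 0) − 0 = 0, so Ȟ^2 ≅ 0


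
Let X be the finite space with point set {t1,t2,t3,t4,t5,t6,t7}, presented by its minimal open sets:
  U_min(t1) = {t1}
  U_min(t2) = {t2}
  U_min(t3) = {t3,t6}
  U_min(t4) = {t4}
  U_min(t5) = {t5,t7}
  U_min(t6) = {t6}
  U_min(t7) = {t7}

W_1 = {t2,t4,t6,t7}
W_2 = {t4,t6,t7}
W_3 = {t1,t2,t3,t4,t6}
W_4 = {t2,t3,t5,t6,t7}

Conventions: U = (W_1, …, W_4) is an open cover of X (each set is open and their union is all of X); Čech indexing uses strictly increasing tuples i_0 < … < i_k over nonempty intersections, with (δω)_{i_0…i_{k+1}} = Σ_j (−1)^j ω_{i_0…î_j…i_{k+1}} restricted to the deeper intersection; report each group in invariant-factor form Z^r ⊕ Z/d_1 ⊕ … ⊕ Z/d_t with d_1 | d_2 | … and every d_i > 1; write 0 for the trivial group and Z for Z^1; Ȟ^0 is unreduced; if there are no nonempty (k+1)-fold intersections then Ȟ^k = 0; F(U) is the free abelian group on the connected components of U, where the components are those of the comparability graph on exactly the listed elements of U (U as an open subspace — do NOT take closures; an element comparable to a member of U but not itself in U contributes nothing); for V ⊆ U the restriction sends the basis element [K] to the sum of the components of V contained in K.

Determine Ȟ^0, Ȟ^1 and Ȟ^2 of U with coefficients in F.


Ȟ^0 = Z^5,  Ȟ^1 = 0,  Ȟ^2 = 0

nonempty overlaps:
  W12={t4,t6,t7} W13={t2,t4,t6} W14={t2,t6,t7} W23={t4,t6} W24={t6,t7} W34={t2,t3,t6}
  W123={t4,t6} W124={t6,t7} W134={t2,t6} W234={t6}
  W1234={t6}
components per intersection:
  W1: {t2} {t4} {t6} {t7}
  W2: {t4} {t6} {t7}
  W3: {t1} {t2} {t3,t6} {t4}
  W4: {t2} {t3,t6} {t5,t7}
  W12: {t4} {t6} {t7}
  W13: {t2} {t4} {t6}
  W14: {t2} {t6} {t7}
  W23: {t4} {t6}
  W24: {t6} {t7}
  W34: {t2} {t3,t6}
  W123: {t4} {t6}
  W124: {t6} {t7}
  W134: {t2} {t6}
  W234: {t6}
  W1234: {t6}
C dims 14,15,7,1; δ0: rk 9, SNF 1^9; δ1: rk 6, SNF 1^6; δ2: rk 1, SNF 1^1
degree 0: 14−9−0 = 5 → Ȟ^0 ≅ Z^5
degree 1: 15−6−9 = 0 → Ȟ^1 ≅ 0
degree 2: 7−1−6 = 0 → Ȟ^2 ≅ 0


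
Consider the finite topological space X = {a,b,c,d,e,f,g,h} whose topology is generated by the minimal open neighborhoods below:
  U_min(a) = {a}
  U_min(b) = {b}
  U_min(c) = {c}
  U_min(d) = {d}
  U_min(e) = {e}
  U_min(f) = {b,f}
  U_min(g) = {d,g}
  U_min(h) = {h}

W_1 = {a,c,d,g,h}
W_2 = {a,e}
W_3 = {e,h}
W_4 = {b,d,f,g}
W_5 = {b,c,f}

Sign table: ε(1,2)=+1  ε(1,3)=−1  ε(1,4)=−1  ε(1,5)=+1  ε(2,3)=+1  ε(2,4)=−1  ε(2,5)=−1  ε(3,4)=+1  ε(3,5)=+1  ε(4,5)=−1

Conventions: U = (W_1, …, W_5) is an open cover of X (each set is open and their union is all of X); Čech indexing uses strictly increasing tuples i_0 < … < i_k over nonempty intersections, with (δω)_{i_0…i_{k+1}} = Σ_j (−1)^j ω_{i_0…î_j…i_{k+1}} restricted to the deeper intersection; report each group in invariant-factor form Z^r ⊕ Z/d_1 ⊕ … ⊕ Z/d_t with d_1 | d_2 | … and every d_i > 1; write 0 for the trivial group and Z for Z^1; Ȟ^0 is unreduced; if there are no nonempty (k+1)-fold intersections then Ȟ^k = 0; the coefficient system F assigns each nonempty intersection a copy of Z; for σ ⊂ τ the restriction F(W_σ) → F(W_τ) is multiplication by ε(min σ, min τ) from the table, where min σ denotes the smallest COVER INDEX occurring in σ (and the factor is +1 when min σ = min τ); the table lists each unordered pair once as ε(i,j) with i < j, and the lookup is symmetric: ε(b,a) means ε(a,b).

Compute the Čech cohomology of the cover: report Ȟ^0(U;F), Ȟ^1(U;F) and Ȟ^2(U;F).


Ȟ^0 ≅ 0,  Ȟ^1 ≅ Z ⊕ Z/2,  Ȟ^2 ≅ 0

intersection data:
  W12={a} W13={h} W14={d,g} W15={c} W23={e} W45={b,f}
C dims 5,6; δ0: rk 5, SNF 1^4·2
Ȟ^0 = (5 − 5) − 0 = 0, so Ȟ^0 ≅ 0
Ȟ^1 = (6 − 0) − 5 = 1 plus torsion [2], so Ȟ^1 ≅ Z ⊕ Z/2
Ȟ^2 = (0 − 0) − 0 = 0, so Ȟ^2 ≅ 0


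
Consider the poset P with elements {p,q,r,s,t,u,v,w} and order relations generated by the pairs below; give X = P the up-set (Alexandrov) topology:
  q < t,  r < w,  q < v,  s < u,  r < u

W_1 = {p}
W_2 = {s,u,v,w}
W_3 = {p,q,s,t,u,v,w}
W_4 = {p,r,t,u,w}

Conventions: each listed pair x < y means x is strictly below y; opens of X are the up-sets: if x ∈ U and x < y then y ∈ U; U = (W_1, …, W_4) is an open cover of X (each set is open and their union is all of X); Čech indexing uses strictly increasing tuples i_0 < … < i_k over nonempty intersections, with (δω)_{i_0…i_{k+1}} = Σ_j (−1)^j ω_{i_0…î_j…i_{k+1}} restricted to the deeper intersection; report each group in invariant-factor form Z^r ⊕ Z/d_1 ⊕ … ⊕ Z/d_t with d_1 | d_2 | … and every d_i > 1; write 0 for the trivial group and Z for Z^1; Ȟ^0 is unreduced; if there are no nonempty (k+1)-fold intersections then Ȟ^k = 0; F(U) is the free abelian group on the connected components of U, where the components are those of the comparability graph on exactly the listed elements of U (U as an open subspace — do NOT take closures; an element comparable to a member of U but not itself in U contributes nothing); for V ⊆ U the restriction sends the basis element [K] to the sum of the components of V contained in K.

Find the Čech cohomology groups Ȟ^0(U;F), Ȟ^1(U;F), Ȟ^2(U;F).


nonempty intersections:
  W13={p} W14={p} W23={s,u,v,w} W24={u,w} W34={p,t,u,w}
  W134={p} W234={u,w}
components per intersection:
  W1: {p}
  W2: {s,u} {v} {w}
  W3: {p} {q,t,v} {s,u} {w}
  W4: {p} {r,u,w} {t}
  W13: {p}
  W14: {p}
  W23: {s,u} {v} {w}
  W24: {u} {w}
  W34: {p} {t} {u} {w}
  W134: {p}
  W234: {u} {w}
C dims 11,11,3; δ0: rk 8, SNF 1^8; δ1: rk 3, SNF 1^3
Ȟ^0: (11−8)−0=3 ⇒ Z^3
Ȟ^1: (11−3)−8=0 ⇒ 0
Ȟ^2: (3−0)−3=0 ⇒ 0

Ȟ^0 ≅ Z^3, Ȟ^1 ≅ 0, Ȟ^2 ≅ 0


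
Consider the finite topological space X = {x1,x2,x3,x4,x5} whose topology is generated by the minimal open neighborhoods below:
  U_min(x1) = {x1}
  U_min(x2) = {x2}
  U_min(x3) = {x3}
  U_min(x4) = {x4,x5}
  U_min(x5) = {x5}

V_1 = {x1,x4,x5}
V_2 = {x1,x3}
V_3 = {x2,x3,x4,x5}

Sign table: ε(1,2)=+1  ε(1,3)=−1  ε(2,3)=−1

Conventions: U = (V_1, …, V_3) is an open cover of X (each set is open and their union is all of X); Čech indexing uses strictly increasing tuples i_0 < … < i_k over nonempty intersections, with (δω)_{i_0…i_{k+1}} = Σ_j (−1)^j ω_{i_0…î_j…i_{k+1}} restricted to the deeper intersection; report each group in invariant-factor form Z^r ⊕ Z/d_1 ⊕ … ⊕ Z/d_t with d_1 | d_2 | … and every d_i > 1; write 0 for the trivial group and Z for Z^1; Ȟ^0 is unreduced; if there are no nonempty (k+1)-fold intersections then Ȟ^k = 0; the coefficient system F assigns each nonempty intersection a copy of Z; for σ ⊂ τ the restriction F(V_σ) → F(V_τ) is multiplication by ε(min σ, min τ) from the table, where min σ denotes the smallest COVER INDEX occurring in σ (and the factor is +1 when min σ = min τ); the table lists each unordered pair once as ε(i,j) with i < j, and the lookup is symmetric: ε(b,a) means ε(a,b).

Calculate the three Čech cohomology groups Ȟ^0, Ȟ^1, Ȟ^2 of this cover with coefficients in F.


Ȟ^0(U;F) ≅ Z; Ȟ^1(U;F) ≅ Z; Ȟ^2(U;F) ≅ 0

nerve simplices:
  V12={x1} V13={x4,x5} V23={x3}
C dims 3,3; δ0: rk 2, SNF 1^2
degree 0: 3−2−0 = 1 → Ȟ^0 ≅ Z
degree 1: 3−0−2 = 1 → Ȟ^1 ≅ Z
degree 2: 0−0−0 = 0 → Ȟ^2 ≅ 0


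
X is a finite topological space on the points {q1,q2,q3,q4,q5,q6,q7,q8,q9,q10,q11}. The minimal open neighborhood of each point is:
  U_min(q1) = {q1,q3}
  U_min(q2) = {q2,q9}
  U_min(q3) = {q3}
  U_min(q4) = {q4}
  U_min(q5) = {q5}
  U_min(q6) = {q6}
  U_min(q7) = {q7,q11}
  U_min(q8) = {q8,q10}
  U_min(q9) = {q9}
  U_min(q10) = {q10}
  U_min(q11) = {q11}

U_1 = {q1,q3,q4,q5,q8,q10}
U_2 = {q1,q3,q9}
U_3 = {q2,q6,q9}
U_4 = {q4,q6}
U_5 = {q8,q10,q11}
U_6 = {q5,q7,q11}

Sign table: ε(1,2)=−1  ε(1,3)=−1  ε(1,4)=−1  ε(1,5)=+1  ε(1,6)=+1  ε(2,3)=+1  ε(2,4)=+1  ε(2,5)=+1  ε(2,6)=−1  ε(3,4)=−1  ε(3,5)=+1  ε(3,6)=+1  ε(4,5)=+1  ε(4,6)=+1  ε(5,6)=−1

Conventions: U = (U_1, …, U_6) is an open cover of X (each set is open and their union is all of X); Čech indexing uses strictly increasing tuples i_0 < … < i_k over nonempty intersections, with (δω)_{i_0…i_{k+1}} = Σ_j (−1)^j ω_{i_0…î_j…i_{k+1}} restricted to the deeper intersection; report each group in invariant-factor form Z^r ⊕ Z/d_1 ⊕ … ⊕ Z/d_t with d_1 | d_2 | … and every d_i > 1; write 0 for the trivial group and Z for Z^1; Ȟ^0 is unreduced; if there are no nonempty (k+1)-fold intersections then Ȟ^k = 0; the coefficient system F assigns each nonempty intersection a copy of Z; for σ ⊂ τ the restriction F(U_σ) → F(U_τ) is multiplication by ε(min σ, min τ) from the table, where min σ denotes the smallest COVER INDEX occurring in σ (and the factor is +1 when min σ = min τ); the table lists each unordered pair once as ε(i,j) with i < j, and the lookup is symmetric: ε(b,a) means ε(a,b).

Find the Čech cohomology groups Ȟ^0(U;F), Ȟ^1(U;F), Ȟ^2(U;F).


nerve of the cover:
  U12={q1,q3} U14={q4} U15={q8,q10} U16={q5} U23={q9} U34={q6} U56={q11}
C dims 6,7; δ0: rk 6, SNF 1^5·2
Ȟ^0 = (6 − 6) − 0 = 0, so Ȟ^0 ≅ 0
Ȟ^1 = (7 − 0) − 6 = 1 plus torsion [2], so Ȟ^1 ≅ Z ⊕ Z/2
Ȟ^2 = (0 − 0) − 0 = 0, so Ȟ^2 ≅ 0

Ȟ^0 ≅ 0, Ȟ^1 ≅ Z ⊕ Z/2, Ȟ^2 ≅ 0


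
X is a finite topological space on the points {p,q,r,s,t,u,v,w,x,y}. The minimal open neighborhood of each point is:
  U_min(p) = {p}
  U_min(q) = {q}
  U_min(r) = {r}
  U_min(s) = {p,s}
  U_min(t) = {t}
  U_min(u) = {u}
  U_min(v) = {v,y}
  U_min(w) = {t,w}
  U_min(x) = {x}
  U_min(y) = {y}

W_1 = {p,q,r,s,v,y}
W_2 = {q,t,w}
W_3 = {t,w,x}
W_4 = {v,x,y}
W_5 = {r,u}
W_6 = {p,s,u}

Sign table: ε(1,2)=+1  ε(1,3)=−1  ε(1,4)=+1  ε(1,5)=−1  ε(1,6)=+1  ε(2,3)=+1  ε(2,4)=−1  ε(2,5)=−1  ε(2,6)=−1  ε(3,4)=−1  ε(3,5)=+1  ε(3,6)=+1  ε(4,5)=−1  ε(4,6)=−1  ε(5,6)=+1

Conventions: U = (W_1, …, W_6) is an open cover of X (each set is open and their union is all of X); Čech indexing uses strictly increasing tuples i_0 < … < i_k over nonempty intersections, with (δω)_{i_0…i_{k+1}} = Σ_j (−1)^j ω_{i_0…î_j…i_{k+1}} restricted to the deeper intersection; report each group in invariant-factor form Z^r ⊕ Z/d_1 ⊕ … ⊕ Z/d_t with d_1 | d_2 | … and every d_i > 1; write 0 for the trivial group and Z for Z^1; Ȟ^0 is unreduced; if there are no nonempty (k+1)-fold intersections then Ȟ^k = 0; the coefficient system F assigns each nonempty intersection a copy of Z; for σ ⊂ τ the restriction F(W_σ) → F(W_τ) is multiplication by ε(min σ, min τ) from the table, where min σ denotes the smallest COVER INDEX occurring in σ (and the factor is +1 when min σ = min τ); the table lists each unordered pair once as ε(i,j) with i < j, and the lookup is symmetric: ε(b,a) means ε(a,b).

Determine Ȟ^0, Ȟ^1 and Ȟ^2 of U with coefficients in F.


Ȟ^0 ≅ 0; Ȟ^1 ≅ Z ⊕ Z/2; Ȟ^2 ≅ 0

nerve simplices:
  W12={q} W14={v,y} W15={r} W16={p,s} W23={t,w} W34={x} W56={u}
C dims 6,7; δ0: rk 6, SNF 1^5·2
degree 0: 6−6−0 = 0 → Ȟ^0 ≅ 0
degree 1: 7−0−6 = 1 plus torsion [2] → Ȟ^1 ≅ Z ⊕ Z/2
degree 2: 0−0−0 = 0 → Ȟ^2 ≅ 0


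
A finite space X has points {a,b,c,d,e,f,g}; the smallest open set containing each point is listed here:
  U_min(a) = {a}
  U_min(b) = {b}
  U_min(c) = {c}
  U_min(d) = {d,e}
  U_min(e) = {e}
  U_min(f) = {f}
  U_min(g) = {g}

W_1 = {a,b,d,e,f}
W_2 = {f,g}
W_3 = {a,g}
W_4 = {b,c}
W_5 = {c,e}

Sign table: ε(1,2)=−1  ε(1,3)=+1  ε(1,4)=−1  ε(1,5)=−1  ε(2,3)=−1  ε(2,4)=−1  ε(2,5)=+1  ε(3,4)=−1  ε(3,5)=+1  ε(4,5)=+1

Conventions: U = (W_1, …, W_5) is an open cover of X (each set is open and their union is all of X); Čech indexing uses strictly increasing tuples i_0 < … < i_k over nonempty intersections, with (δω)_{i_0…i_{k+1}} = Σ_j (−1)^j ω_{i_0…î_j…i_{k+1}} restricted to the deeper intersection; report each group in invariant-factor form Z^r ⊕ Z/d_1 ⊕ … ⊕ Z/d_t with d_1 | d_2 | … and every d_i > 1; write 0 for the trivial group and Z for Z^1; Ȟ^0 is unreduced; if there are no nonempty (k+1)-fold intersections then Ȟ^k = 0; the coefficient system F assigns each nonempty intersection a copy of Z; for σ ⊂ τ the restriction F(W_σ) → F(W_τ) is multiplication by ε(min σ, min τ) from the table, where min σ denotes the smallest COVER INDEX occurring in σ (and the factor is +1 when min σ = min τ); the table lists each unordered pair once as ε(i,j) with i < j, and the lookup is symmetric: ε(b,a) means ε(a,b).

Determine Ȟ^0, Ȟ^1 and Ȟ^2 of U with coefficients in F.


Ȟ^0 ≅ Z,  Ȟ^1 ≅ Z^2,  Ȟ^2 ≅ 0

nonempty intersections:
  W12={f} W13={a} W14={b} W15={e} W23={g} W45={c}
C dims 5,6; δ0: rk 4, SNF 1^4
Ȟ^0: (5−4)−0=1 ⇒ Z
Ȟ^1: (6−0)−4=2 ⇒ Z^2
Ȟ^2: (0−0)−0=0 ⇒ 0


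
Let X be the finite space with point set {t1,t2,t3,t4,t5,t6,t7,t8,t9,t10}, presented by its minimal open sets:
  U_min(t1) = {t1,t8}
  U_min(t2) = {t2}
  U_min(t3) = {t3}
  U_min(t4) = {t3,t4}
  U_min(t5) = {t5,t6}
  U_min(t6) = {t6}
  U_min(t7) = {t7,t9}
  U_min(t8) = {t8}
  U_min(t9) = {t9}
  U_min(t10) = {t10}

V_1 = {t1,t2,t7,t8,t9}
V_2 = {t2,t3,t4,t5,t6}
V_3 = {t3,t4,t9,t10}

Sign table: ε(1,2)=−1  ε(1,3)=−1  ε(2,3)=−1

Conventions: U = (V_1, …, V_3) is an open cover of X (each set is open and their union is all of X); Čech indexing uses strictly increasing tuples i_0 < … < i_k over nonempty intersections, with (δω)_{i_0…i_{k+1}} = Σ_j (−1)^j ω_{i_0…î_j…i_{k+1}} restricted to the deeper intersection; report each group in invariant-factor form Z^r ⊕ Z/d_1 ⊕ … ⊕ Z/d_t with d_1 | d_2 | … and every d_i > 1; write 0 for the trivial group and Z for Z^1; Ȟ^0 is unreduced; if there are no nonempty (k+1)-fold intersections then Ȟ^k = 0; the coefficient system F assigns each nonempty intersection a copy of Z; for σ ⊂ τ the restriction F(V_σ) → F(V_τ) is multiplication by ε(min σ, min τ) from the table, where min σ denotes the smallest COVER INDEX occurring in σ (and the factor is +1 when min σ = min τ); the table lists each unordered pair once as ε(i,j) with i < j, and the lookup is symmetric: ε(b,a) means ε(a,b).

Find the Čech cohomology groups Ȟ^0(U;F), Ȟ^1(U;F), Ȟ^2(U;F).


intersection data:
  V12={t2} V13={t9} V23={t3,t4}
C dims 3,3; δ0: rk 3, SNF 1^2·2
Ȟ^0 = (3 − 3) − 0 = 0, so Ȟ^0 ≅ 0
Ȟ^1 = (3 − 0) − 3 = 0 plus torsion [2], so Ȟ^1 ≅ Z/2
Ȟ^2 = (0 − 0) − 0 = 0, so Ȟ^2 ≅ 0

Ȟ^0 = 0, Ȟ^1 = Z/2, Ȟ^2 = 0


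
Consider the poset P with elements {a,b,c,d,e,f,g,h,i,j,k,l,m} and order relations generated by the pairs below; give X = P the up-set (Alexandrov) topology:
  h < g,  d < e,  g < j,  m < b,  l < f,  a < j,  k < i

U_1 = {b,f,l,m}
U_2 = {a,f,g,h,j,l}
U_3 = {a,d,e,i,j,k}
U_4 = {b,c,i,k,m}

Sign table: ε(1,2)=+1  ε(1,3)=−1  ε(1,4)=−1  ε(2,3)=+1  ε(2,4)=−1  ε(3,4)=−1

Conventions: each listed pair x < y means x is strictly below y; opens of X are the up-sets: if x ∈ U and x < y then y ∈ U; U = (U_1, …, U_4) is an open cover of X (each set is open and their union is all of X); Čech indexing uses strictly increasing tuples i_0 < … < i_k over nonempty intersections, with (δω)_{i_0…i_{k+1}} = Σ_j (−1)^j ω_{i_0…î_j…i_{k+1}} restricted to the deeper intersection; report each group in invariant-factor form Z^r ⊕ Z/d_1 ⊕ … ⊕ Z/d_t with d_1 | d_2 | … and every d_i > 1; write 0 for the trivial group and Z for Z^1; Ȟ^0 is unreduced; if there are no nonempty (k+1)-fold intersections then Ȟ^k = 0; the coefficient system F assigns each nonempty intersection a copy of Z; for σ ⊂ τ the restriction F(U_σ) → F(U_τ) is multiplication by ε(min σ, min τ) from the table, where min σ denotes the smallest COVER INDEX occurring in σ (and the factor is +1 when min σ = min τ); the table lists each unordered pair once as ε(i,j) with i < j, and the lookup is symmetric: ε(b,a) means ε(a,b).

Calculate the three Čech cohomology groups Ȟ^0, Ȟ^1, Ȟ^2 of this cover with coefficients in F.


intersection data:
  U12={f,l} U14={b,m} U23={a,j} U34={i,k}
C dims 4,4; δ0: rk 3, SNF 1^3
Ȟ^0 = (4 − 3) − 0 = 1, so Ȟ^0 ≅ Z
Ȟ^1 = (4 − 0) − 3 = 1, so Ȟ^1 ≅ Z
Ȟ^2 = (0 − 0) − 0 = 0, so Ȟ^2 ≅ 0

Ȟ^0 = Z; Ȟ^1 = Z; Ȟ^2 = 0


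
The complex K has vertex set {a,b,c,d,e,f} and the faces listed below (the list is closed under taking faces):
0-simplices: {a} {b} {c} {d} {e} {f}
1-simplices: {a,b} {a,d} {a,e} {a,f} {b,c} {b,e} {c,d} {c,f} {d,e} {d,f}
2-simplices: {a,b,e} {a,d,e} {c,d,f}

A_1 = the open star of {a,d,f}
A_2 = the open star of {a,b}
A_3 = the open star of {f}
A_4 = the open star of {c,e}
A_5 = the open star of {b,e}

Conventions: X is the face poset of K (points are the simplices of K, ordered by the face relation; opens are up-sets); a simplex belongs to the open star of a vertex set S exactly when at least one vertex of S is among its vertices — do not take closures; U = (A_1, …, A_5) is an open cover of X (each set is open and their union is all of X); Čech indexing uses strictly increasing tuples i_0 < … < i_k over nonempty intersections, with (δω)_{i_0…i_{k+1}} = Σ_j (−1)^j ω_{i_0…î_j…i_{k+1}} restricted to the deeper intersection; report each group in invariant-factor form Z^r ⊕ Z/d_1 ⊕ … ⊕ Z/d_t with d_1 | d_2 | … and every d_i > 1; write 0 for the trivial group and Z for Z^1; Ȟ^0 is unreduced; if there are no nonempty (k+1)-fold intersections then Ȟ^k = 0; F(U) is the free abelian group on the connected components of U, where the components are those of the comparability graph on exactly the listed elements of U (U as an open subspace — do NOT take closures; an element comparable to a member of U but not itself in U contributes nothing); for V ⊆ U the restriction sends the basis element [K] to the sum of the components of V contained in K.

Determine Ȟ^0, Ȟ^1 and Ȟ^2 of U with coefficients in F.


Ȟ^0 = Z, Ȟ^1 = Z, Ȟ^2 = 0

nonempty overlaps:
  A1={{a},{d},{f},{a,b},{a,d},{a,e},{a,f},{c,d},{c,f},{d,e},{d,f},{a,b,e},{a,d,e},{c,d,f}} A2={{a},{b},{a,b},{a,d},{a,e},{a,f},{b,c},{b,e},{a,b,e},{a,d,e}} A3={{f},{a,f},{c,f},{d,f},{c,d,f}} A4={{c},{e},{a,e},{b,c},{b,e},{c,d},{c,f},{d,e},{a,b,e},{a,d,e},{c,d,f}} A5={{b},{e},{a,b},{a,e},{b,c},{b,e},{d,e},{a,b,e},{a,d,e}}
  A12={{a},{a,b},{a,d},{a,e},{a,f},{a,b,e},{a,d,e}} A13={{f},{a,f},{c,f},{d,f},{c,d,f}} A14={{a,e},{c,d},{c,f},{d,e},{a,b,e},{a,d,e},{c,d,f}} A15={{a,b},{a,e},{d,e},{a,b,e},{a,d,e}} A23={{a,f}} A24={{a,e},{b,c},{b,e},{a,b,e},{a,d,e}} A25={{b},{a,b},{a,e},{b,c},{b,e},{a,b,e},{a,d,e}} A34={{c,f},{c,d,f}} A45={{e},{a,e},{b,c},{b,e},{d,e},{a,b,e},{a,d,e}}
  A123={{a,f}} A124={{a,e},{a,b,e},{a,d,e}} A125={{a,b},{a,e},{a,b,e},{a,d,e}} A134={{c,f},{c,d,f}} A145={{a,e},{d,e},{a,b,e},{a,d,e}} A245={{a,e},{b,c},{b,e},{a,b,e},{a,d,e}}
  A1245={{a,e},{a,b,e},{a,d,e}}
components per intersection:
  A1: {{a},{d},{f},{a,b},{a,d},{a,e},{a,f},{c,d},{c,f},{d,e},{d,f},{a,b,e},{a,d,e},{c,d,f}}
  A2: {{a},{b},{a,b},{a,d},{a,e},{a,f},{b,c},{b,e},{a,b,e},{a,d,e}}
  A3: {{f},{a,f},{c,f},{d,f},{c,d,f}}
  A4: {{c},{b,c},{c,d},{c,f},{c,d,f}} {{e},{a,e},{b,e},{d,e},{a,b,e},{a,d,e}}
  A5: {{b},{e},{a,b},{a,e},{b,c},{b,e},{d,e},{a,b,e},{a,d,e}}
  A12: {{a},{a,b},{a,d},{a,e},{a,f},{a,b,e},{a,d,e}}
  A13: {{f},{a,f},{c,f},{d,f},{c,d,f}}
  A14: {{a,e},{d,e},{a,b,e},{a,d,e}} {{c,d},{c,f},{c,d,f}}
  A15: {{a,b},{a,e},{d,e},{a,b,e},{a,d,e}}
  A23: {{a,f}}
  A24: {{a,e},{b,e},{a,b,e},{a,d,e}} {{b,c}}
  A25: {{b},{a,b},{a,e},{b,c},{b,e},{a,b,e},{a,d,e}}
  A34: {{c,f},{c,d,f}}
  A45: {{e},{a,e},{b,e},{d,e},{a,b,e},{a,d,e}} {{b,c}}
  A123: {{a,f}}
  A124: {{a,e},{a,b,e},{a,d,e}}
  A125: {{a,b},{a,e},{a,b,e},{a,d,e}}
  A134: {{c,f},{c,d,f}}
  A145: {{a,e},{d,e},{a,b,e},{a,d,e}}
  A245: {{a,e},{b,e},{a,b,e},{a,d,e}} {{b,c}}
  A1245: {{a,e},{a,b,e},{a,d,e}}
C dims 6,12,7,1; δ0: rk 5, SNF 1^5; δ1: rk 6, SNF 1^6; δ2: rk 1, SNF 1^1
degree 0: 6−5−0 = 1 → Ȟ^0 ≅ Z
degree 1: 12−6−5 = 1 → Ȟ^1 ≅ Z
degree 2: 7−1−6 = 0 → Ȟ^2 ≅ 0


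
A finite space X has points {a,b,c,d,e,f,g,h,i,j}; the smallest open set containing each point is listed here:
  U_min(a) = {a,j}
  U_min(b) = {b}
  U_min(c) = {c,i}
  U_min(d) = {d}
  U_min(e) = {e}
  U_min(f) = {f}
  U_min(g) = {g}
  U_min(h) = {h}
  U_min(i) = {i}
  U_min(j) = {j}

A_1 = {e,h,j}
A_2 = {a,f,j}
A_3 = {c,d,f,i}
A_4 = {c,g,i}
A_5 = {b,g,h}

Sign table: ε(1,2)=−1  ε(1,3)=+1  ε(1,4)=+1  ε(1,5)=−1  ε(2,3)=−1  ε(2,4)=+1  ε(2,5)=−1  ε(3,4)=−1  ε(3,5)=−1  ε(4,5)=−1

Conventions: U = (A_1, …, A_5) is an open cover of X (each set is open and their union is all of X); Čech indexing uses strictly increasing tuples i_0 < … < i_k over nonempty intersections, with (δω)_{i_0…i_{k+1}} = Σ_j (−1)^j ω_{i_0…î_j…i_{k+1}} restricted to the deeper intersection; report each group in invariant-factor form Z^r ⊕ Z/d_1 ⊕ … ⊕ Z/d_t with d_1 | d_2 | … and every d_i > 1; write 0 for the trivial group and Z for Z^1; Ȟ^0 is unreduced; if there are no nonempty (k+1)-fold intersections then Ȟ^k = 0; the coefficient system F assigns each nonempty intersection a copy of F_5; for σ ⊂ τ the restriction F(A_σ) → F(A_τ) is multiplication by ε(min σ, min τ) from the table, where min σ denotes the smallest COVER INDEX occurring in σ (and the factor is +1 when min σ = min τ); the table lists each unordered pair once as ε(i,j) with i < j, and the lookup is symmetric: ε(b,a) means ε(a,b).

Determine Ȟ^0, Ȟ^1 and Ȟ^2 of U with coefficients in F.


Ȟ^0 = 0; Ȟ^1 = 0; Ȟ^2 = 0

nonempty intersections:
  A12={j} A15={h} A23={f} A34={c,i} A45={g}
C dims 5,5; δ0: rk_F5 5
Ȟ^0: (5−5)−0=0 ⇒ 0
Ȟ^1: (5−0)−5=0 ⇒ 0
Ȟ^2: (0−0)−0=0 ⇒ 0
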